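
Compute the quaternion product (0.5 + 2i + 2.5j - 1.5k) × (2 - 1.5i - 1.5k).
1.75 - 0.5i + 10.25j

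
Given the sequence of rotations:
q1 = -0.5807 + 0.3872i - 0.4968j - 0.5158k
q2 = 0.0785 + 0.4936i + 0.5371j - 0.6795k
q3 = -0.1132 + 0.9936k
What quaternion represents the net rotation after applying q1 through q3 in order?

q2 · q1 = -0.3204 - 0.8709i - 0.3594j - 0.0991k
q3 · q2 · q1 = 0.1347 + 0.4557i - 0.8246j - 0.3071k
0.1347 + 0.4557i - 0.8246j - 0.3071k


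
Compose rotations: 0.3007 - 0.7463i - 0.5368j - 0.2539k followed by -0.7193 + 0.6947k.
-0.0399 + 0.9097i - 0.1323j + 0.3915k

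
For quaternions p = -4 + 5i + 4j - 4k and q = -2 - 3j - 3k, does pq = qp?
No: pq = 8 - 34i + 19j + 5k ≠ 8 + 14i - 11j + 35k = qp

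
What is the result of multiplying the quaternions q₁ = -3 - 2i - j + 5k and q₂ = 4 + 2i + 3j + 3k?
-20 - 32i + 3j + 7k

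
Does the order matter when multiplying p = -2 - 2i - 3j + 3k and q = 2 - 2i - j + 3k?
Yes: pq = -20 - 6i - 4j - 4k ≠ -20 + 6i - 4j + 4k = qp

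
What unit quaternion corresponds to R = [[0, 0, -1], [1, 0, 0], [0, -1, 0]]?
0.5 - 0.5i - 0.5j + 0.5k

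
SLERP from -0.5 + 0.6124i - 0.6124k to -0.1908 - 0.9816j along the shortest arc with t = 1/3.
-0.5086 + 0.5121i - 0.4656j - 0.5121k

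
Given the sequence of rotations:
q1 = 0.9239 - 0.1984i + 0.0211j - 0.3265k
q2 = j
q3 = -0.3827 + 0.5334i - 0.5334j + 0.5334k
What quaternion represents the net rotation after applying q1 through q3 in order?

q2 · q1 = -0.0211 - 0.3265i + 0.9239j + 0.1984k
q3 · q2 · q1 = 0.5692 - 0.4849i - 0.6223j + 0.2315k
0.5692 - 0.4849i - 0.6223j + 0.2315k


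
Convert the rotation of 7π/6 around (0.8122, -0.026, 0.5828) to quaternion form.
-0.2588 + 0.7845i - 0.0251j + 0.5629k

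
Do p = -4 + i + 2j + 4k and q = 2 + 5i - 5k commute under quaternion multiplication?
No: pq = 7 - 28i + 29j + 18k ≠ 7 - 8i - 21j + 38k = qp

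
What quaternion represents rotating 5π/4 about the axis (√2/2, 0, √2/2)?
-0.3827 + 0.6533i + 0.6533k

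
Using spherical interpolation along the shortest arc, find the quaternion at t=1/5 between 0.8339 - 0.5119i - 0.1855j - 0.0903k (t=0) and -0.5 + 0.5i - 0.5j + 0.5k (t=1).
0.8157 - 0.5448i - 0.042j - 0.1901k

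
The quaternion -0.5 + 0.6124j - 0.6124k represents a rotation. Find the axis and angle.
axis = (0, √2/2, -√2/2), θ = 4π/3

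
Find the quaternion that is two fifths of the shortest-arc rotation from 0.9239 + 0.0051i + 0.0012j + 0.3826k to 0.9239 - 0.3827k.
0.9969 + 0.0033i + 0.0008j + 0.0784k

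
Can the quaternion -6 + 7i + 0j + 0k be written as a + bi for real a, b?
Yes. The quaternion -6 + 7i has j- and k-coefficients y = z = 0, so it lies in the complex subalgebra spanned by 1 and i.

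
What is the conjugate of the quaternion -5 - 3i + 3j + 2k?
-5 + 3i - 3j - 2k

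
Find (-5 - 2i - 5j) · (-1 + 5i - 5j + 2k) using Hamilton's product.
-10 - 33i + 34j + 25k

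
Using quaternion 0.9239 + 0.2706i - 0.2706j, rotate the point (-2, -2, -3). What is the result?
(0.086, 0.086, -4.121)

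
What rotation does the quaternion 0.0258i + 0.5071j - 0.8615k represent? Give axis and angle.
axis = (0.0258, 0.5071, -0.8615), θ = π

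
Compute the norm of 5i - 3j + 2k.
√38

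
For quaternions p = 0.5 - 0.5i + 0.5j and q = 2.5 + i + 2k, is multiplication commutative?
No: pq = 1.75 + 0.25i + 2.25j + 0.5k ≠ 1.75 - 1.75i + 0.25j + 1.5k = qp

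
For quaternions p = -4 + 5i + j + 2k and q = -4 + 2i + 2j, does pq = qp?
No: pq = 4 - 32i - 8j ≠ 4 - 24i - 16j - 16k = qp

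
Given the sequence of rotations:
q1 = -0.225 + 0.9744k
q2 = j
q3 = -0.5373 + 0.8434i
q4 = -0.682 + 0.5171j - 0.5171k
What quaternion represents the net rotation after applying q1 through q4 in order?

q2 · q1 = 0.9744i - 0.225j
q3 · q2 · q1 = -0.8218 - 0.5235i + 0.1209j - 0.1898k
q4 · q3 · q2 · q1 = 0.3998 + 0.3214i - 0.2367j + 0.8251k
0.3998 + 0.3214i - 0.2367j + 0.8251k


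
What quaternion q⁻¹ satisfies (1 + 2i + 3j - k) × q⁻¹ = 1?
0.0667 - 0.1333i - 0.2j + 0.0667k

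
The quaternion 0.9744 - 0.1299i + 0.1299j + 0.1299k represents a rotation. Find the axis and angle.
axis = (-√3/3, √3/3, √3/3), θ = 26°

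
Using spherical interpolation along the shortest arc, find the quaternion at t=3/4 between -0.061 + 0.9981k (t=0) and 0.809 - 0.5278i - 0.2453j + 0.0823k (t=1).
0.7171 - 0.4828i - 0.2244j + 0.4499k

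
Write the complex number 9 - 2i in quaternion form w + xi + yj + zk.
9 - 2i + 0j + 0k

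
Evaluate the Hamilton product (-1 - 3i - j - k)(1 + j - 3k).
-3 + i - 11j - k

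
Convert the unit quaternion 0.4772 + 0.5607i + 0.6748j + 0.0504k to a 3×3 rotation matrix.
[[0.0842, 0.7086, 0.7005], [0.8048, 0.3662, -0.4671], [-0.5875, 0.6032, -0.5395]]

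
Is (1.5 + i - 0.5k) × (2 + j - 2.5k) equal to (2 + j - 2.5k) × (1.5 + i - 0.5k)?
No: pq = 1.75 + 2.5i + 4j - 3.75k ≠ 1.75 + 1.5i - j - 5.75k = qp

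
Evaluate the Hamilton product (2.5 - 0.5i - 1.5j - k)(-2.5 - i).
-6.75 - 1.25i + 4.75j + k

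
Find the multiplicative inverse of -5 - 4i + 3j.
-0.1 + 0.08i - 0.06j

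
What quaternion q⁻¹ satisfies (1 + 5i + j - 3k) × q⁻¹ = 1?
0.0278 - 0.1389i - 0.0278j + 0.0833k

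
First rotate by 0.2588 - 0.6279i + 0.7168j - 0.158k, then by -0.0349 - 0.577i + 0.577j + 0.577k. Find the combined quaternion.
-0.6938 - 0.6322i - 0.3292j + 0.1035k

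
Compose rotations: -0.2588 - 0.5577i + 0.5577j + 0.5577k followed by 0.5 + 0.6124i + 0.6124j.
-0.1294 - 0.0958i - 0.2212j + 0.9619k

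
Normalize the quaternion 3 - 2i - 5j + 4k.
0.4082 - 0.2722i - 0.6804j + 0.5443k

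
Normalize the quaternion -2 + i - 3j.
-0.5345 + 0.2673i - 0.8018j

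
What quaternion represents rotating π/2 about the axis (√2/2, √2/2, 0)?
0.7071 + 0.5i + 0.5j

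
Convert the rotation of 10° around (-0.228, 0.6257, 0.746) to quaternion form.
0.9962 - 0.0199i + 0.0545j + 0.065k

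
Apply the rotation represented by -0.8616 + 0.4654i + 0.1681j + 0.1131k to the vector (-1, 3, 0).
(0.136, 1.662, -2.687)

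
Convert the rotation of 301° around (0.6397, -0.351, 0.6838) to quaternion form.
-0.8704 + 0.315i - 0.1728j + 0.3367k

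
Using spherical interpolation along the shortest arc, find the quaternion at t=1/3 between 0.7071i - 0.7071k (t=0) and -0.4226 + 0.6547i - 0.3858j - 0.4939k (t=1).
-0.1493 + 0.7203i - 0.1363j - 0.6635k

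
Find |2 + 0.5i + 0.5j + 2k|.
2.915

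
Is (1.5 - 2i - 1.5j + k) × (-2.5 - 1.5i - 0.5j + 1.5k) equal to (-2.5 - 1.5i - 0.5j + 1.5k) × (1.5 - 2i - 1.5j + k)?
No: pq = -9 + i + 4.5j - 1.5k ≠ -9 + 4.5i + 1.5j + k = qp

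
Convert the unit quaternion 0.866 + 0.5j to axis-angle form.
axis = (0, 1, 0), θ = π/3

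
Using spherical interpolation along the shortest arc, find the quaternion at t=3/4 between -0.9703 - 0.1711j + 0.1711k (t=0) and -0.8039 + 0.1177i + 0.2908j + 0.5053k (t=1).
-0.8777 + 0.0908i + 0.1789j + 0.4352k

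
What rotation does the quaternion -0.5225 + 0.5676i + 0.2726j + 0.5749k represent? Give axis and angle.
axis = (0.6657, 0.3197, 0.6743), θ = 243°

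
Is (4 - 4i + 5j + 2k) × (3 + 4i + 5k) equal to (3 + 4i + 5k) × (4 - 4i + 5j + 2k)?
No: pq = 18 + 29i + 43j + 6k ≠ 18 - 21i - 13j + 46k = qp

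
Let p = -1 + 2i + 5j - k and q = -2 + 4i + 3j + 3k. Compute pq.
-18 + 10i - 23j - 15k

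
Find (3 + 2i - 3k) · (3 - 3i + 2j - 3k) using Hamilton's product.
6 + 3i + 21j - 14k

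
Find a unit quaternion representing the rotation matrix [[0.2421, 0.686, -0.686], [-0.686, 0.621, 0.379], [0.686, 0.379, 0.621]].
0.7881 - 0.4353j - 0.4353k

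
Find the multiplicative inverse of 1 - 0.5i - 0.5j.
0.6667 + 0.3333i + 0.3333j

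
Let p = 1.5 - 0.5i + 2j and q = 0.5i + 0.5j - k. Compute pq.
-0.75 - 1.25i + 0.25j - 2.75k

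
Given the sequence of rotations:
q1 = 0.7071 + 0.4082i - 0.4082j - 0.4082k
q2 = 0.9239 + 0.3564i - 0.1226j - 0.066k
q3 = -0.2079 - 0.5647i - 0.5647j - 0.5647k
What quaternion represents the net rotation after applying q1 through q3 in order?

q2 · q1 = 0.4308 + 0.6523i - 0.3453j - 0.5192k
q3 · q2 · q1 = -0.2094 - 0.2807i - 0.833j + 0.428k
-0.2094 - 0.2807i - 0.833j + 0.428k


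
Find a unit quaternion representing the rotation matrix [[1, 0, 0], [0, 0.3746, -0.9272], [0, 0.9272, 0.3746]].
0.829 + 0.5592i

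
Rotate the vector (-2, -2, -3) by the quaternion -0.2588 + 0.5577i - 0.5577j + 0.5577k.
(-1.577, 3.31, 1.887)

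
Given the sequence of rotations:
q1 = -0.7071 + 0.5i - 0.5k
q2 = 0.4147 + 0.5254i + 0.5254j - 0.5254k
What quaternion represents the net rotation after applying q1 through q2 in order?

q2 · q1 = -0.8186 - 0.4269i - 0.3715j - 0.0985k
-0.8186 - 0.4269i - 0.3715j - 0.0985k


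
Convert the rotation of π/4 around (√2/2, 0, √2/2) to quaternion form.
0.9239 + 0.2706i + 0.2706k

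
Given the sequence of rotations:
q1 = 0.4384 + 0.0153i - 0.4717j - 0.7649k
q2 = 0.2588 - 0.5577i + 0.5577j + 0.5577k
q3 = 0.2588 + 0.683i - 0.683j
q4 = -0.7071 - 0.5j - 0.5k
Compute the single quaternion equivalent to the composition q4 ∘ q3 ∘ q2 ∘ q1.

q2 · q1 = 0.8116 - 0.4041i - 0.2956j + 0.3011k
q3 · q2 · q1 = 0.2841 + 0.2441i - 0.8365j - 0.4k
q4 · q3 · q2 · q1 = -0.8191 - 0.3909i + 0.3274j + 0.2628k
-0.8191 - 0.3909i + 0.3274j + 0.2628k


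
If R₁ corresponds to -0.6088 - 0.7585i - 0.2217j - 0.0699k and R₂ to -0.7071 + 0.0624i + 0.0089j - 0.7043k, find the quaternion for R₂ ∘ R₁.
0.4306 + 0.3416i + 0.6899j + 0.4711k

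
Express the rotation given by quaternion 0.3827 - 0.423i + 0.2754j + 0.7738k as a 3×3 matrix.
[[-0.3492, -0.8253, -0.4438], [0.3593, -0.5554, 0.75], [-0.8654, 0.1024, 0.4905]]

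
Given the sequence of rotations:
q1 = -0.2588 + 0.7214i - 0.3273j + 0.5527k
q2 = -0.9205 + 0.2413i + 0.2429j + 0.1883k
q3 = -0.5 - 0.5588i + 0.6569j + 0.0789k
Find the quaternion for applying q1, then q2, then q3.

q2 · q1 = 0.0396 - 0.5306i + 0.2409j - 0.8117k
q3 · q2 · q1 = -0.4105 - 0.309i - 0.5899j + 0.6229k
-0.4105 - 0.309i - 0.5899j + 0.6229k


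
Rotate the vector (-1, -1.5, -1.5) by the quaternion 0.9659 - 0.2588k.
(-1.616, -0.799, -1.5)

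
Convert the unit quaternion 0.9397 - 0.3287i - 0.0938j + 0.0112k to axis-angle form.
axis = (-0.9611, -0.2743, 0.0327), θ = 40°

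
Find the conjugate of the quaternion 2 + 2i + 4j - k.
2 - 2i - 4j + k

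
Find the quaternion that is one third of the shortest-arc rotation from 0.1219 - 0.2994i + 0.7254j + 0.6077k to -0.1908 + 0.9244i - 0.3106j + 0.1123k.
0.1681 - 0.596i + 0.6691j + 0.4109k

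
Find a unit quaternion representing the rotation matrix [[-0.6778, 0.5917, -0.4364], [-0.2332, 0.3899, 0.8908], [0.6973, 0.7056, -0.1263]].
-0.3827 + 0.121i + 0.7406j + 0.5389k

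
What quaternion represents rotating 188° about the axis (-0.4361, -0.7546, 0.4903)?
-0.0698 - 0.435i - 0.7528j + 0.4891k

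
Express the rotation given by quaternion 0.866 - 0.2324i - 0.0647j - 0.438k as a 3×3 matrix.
[[0.6079, 0.7887, 0.0915], [-0.7285, 0.5083, 0.4592], [0.3156, -0.3458, 0.8836]]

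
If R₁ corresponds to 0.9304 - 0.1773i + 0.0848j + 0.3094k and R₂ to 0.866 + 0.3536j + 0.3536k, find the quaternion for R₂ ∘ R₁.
0.6663 - 0.0741i + 0.3397j + 0.6596k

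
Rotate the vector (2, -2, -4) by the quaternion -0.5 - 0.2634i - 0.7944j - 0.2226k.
(-4.761, -0.603, -0.985)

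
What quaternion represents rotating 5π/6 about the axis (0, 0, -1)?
0.2588 - 0.9659k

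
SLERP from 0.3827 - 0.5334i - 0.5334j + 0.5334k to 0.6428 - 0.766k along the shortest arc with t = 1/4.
0.113 - 0.4704i - 0.4704j + 0.738k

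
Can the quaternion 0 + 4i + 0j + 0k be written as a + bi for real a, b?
Yes. The quaternion 4i has j- and k-coefficients y = z = 0, so it lies in the complex subalgebra spanned by 1 and i.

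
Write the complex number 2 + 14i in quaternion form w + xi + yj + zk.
2 + 14i + 0j + 0k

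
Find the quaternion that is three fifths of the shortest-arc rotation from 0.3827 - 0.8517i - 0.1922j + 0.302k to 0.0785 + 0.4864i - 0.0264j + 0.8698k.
0.1512 - 0.8462i - 0.086j - 0.5037k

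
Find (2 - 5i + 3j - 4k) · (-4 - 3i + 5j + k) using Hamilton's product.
-34 + 37i + 15j + 2k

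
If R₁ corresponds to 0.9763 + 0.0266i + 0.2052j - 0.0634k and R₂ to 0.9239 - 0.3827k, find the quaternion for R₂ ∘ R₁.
0.8777 + 0.1031i + 0.1794j - 0.4322k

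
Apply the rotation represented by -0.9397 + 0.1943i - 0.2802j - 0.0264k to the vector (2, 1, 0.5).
(1.783, 0.995, -1.04)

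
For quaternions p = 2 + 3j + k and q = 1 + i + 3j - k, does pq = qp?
No: pq = -6 - 4i + 10j - 4k ≠ -6 + 8i + 8j + 2k = qp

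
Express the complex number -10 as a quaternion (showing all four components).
-10 + 0i + 0j + 0k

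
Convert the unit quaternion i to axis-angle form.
axis = (1, 0, 0), θ = π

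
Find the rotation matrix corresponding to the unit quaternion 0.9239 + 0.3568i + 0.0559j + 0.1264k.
[[0.9618, -0.1937, 0.1935], [0.2735, 0.7134, -0.6452], [-0.0131, 0.6734, 0.7391]]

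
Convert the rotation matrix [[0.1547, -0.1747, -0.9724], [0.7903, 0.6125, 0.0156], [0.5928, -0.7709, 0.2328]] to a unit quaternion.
0.7071 - 0.2781i - 0.5534j + 0.3412k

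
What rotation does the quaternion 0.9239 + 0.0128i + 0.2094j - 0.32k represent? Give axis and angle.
axis = (0.0335, 0.5473, -0.8363), θ = π/4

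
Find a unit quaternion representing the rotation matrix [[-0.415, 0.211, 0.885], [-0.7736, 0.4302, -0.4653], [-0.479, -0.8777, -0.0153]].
0.5 - 0.2062i + 0.682j - 0.4923k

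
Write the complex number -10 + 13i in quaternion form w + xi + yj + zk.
-10 + 13i + 0j + 0k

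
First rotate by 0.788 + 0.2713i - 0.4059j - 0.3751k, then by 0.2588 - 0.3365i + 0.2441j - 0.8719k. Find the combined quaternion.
0.0673 - 0.6404i - 0.2755j - 0.7138k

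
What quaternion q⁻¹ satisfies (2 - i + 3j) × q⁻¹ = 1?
0.1429 + 0.0714i - 0.2143j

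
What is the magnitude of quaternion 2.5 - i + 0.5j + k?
2.915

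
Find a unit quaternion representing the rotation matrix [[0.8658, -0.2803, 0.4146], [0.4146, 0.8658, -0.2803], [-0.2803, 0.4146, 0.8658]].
0.9483 + 0.1832i + 0.1832j + 0.1832k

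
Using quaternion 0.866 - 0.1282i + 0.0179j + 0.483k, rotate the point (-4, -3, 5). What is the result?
(-0.072, -3.633, 6.066)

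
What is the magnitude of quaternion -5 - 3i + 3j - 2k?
√47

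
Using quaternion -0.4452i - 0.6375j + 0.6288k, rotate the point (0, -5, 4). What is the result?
(-5.078, -2.271, 3.172)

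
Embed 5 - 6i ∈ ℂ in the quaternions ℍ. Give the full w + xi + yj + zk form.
5 - 6i + 0j + 0k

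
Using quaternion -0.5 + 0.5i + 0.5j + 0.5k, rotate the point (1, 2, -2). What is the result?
(2, -2, 1)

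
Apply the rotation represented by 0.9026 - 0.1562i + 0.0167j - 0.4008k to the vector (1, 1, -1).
(1.241, -0.367, -1.151)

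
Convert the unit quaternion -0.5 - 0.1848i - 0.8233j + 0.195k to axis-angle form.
axis = (-0.2134, -0.9507, 0.2252), θ = 4π/3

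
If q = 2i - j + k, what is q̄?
-2i + j - k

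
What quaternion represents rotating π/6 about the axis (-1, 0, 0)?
0.9659 - 0.2588i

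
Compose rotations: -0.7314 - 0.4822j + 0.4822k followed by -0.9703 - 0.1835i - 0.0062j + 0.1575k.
0.6307 + 0.2072i + 0.5609j - 0.4946k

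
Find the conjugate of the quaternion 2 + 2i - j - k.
2 - 2i + j + k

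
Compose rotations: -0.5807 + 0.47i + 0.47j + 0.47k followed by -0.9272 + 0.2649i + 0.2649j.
0.2894 - 0.4651i - 0.7141j - 0.4358k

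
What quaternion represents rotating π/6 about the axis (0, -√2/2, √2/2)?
0.9659 - 0.183j + 0.183k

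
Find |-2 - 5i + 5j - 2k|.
√58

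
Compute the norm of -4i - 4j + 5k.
√57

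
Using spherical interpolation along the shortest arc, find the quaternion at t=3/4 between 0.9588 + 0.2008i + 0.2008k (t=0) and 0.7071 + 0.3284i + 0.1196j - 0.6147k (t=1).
0.8374 + 0.3193i + 0.0954j - 0.4333k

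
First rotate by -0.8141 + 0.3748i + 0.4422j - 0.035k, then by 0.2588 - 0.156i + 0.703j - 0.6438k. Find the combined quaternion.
-0.4856 + 0.4841i - 0.7046j + 0.1826k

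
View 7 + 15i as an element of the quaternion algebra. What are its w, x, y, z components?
7 + 15i + 0j + 0k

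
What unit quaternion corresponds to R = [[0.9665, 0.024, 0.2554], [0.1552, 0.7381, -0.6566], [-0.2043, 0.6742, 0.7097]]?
0.9239 + 0.3601i + 0.1244j + 0.0355k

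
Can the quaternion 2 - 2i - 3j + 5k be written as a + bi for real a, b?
No. The quaternion 2 - 2i - 3j + 5k has j-coefficient y = -3 and k-coefficient z = 5, not both zero, so it does not lie in the complex subalgebra spanned by 1 and i.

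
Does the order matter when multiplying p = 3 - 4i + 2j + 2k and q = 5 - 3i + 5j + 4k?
Yes: pq = -15 - 31i + 35j + 8k ≠ -15 - 27i + 15j + 36k = qp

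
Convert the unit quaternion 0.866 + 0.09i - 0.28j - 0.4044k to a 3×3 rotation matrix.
[[0.5161, 0.65, -0.5578], [-0.7508, 0.6567, 0.0706], [0.4122, 0.3823, 0.827]]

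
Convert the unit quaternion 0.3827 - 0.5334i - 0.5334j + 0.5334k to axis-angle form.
axis = (-√3/3, -√3/3, √3/3), θ = 3π/4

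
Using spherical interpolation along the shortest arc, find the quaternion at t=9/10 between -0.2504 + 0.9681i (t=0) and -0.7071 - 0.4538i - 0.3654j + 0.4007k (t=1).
0.6423 + 0.5645i + 0.3494j - 0.3831k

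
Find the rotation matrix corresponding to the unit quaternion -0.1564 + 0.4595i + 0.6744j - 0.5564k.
[[-0.5288, 0.4457, -0.7223], [0.7938, -0.0414, -0.6067], [-0.3004, -0.8942, -0.3319]]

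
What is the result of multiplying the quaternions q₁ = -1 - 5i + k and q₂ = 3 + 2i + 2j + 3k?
4 - 19i + 15j - 10k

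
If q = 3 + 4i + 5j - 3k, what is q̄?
3 - 4i - 5j + 3k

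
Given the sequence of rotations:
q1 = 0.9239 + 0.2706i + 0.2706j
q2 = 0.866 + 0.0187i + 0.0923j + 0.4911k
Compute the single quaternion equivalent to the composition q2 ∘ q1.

q2 · q1 = 0.7701 + 0.1187i + 0.4525j + 0.4338k
0.7701 + 0.1187i + 0.4525j + 0.4338k


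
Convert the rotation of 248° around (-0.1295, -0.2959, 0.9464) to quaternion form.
-0.5592 - 0.1074i - 0.2453j + 0.7846k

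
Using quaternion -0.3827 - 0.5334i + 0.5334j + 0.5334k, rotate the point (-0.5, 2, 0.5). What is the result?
(-0.741, 0.293, 1.966)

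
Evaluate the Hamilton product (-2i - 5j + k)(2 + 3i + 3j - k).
22 - 2i - 9j + 11k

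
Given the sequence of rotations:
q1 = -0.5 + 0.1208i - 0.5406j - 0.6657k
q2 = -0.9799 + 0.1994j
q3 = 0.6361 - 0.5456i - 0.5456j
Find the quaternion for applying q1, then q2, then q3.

q2 · q1 = 0.5977 - 0.2511i + 0.43j + 0.6282k
q3 · q2 · q1 = 0.4778 - 0.8286i + 0.2902j + 0.028k
0.4778 - 0.8286i + 0.2902j + 0.028k


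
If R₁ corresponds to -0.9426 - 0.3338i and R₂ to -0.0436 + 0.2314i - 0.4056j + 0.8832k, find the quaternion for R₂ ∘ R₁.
0.1183 - 0.2036i + 0.0875j - 0.9679k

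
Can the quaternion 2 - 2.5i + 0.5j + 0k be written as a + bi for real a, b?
No. The quaternion 2 - 2.5i + 0.5j has j-coefficient y = 0.5 and k-coefficient z = 0, not both zero, so it does not lie in the complex subalgebra spanned by 1 and i.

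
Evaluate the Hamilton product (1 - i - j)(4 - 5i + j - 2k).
-7i - 5j - 8k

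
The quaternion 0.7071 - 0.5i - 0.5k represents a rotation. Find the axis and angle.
axis = (-√2/2, 0, -√2/2), θ = π/2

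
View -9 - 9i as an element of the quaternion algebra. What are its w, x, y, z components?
-9 - 9i + 0j + 0k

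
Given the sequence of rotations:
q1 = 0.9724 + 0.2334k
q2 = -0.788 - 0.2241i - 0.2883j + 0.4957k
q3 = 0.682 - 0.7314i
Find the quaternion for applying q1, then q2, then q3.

q2 · q1 = -0.8819 - 0.2852i - 0.228j + 0.2981k
q3 · q2 · q1 = -0.8101 + 0.4505i + 0.0625j + 0.3701k
-0.8101 + 0.4505i + 0.0625j + 0.3701k


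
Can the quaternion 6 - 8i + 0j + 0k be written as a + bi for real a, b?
Yes. The quaternion 6 - 8i has j- and k-coefficients y = z = 0, so it lies in the complex subalgebra spanned by 1 and i.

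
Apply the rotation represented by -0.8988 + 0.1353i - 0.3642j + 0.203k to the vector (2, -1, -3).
(-1.091, -2.094, -2.903)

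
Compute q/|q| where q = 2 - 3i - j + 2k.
0.4714 - 0.7071i - 0.2357j + 0.4714k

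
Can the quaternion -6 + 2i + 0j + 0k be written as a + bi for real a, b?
Yes. The quaternion -6 + 2i has j- and k-coefficients y = z = 0, so it lies in the complex subalgebra spanned by 1 and i.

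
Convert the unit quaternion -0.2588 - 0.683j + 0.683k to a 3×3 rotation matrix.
[[-0.866, 0.3535, 0.3535], [-0.3535, 0.067, -0.933], [-0.3535, -0.933, 0.067]]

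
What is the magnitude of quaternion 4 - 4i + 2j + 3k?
√45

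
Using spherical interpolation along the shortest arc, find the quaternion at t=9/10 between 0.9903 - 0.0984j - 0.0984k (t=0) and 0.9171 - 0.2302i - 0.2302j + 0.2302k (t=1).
0.9325 - 0.2084i - 0.2186j + 0.1983k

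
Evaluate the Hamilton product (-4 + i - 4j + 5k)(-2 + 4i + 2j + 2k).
2 - 36i + 18j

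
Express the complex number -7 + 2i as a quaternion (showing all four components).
-7 + 2i + 0j + 0k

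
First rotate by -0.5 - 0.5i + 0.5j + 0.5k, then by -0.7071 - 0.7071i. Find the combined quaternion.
0.7071i - 0.7071k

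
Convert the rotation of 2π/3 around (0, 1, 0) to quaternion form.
0.5 + 0.866j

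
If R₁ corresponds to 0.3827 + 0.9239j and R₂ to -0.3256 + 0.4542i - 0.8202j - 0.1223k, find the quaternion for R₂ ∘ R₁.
0.6332 + 0.2868i - 0.6147j + 0.3728k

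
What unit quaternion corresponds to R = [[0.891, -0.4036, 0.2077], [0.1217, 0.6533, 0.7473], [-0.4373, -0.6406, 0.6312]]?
0.891 - 0.3894i + 0.181j + 0.1474k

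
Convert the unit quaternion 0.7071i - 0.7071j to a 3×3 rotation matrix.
[[0, -1, 0], [-1, 0, 0], [0, 0, -1]]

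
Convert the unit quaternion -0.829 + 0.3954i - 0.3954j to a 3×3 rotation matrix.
[[0.6873, -0.3127, 0.6556], [-0.3127, 0.6873, 0.6556], [-0.6556, -0.6556, 0.3746]]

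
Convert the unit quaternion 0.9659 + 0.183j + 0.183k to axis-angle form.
axis = (0, √2/2, √2/2), θ = π/6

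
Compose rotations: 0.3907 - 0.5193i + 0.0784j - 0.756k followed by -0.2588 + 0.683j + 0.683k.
0.3617 - 0.4355i - 0.1081j + 0.8172k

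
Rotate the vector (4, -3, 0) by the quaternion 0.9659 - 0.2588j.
(3.464, -3, 2)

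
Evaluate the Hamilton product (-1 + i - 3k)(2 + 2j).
-2 + 8i - 2j - 4k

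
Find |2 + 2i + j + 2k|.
√13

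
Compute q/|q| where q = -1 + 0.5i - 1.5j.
-0.5345 + 0.2673i - 0.8018j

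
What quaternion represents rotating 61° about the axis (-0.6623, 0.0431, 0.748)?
0.8616 - 0.3361i + 0.0219j + 0.3796k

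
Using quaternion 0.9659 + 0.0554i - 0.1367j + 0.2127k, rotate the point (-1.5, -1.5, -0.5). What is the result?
(-0.549, -1.866, -0.983)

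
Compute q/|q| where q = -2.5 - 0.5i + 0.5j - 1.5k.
-0.8333 - 0.1667i + 0.1667j - 0.5k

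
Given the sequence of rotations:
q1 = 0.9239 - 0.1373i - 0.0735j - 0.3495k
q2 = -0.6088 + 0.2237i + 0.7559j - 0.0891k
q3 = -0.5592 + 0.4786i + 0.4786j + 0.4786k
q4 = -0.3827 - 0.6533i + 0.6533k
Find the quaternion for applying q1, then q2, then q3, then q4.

q2 · q1 = -0.5073 + 0.0195i + 0.8335j + 0.2178k
q3 · q2 · q1 = -0.2288 - 0.5484i - 0.8038j + 0.025k
q4 · q3 · q2 · q1 = -0.287 + 0.8845i - 0.0343j + 0.3661k
-0.287 + 0.8845i - 0.0343j + 0.3661k


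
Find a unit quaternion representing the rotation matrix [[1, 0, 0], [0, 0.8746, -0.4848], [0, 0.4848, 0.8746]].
0.9681 + 0.2504i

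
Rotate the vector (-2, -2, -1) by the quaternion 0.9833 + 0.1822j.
(-2.226, -2, -0.217)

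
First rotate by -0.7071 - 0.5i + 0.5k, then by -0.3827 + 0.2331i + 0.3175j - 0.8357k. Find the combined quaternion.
0.805 + 0.1853i + 0.0768j + 0.5583k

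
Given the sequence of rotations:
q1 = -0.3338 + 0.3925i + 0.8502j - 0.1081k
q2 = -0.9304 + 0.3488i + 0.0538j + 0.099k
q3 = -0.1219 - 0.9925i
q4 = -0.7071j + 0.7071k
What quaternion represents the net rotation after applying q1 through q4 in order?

q2 · q1 = 0.1386 - 0.5716i - 0.7324j + 0.343k
q3 · q2 · q1 = -0.5842 - 0.0679i + 0.4297j + 0.6851k
q4 · q3 · q2 · q1 = -0.1806 - 0.7883i + 0.3651j - 0.4611k
-0.1806 - 0.7883i + 0.3651j - 0.4611k


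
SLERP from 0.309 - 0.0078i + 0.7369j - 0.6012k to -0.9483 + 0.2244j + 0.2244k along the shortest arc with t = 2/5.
0.716 - 0.0057i + 0.4228j - 0.5555k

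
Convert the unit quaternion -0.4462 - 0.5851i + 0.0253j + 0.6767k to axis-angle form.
axis = (-0.6538, 0.0283, 0.7561), θ = 233°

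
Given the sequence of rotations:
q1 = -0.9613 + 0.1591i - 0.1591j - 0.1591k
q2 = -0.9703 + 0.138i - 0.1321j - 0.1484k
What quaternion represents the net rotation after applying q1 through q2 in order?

q2 · q1 = 0.8662 - 0.2896i + 0.2797j + 0.2961k
0.8662 - 0.2896i + 0.2797j + 0.2961k


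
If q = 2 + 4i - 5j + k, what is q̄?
2 - 4i + 5j - k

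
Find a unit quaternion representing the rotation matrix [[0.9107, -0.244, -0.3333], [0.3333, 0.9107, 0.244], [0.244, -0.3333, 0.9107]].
0.9659 - 0.1494i - 0.1494j + 0.1494k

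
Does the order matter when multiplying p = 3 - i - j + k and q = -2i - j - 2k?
Yes: pq = -1 - 3i - 7j - 7k ≠ -1 - 9i + j - 5k = qp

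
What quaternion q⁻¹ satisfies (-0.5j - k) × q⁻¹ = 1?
0.4j + 0.8k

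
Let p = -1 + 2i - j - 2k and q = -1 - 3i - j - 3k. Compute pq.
2i + 14j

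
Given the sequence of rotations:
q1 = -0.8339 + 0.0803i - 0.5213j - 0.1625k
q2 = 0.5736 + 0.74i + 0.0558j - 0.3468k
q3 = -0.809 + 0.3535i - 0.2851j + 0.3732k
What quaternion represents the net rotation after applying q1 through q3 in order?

q2 · q1 = -0.565 - 0.7609i - 0.2531j - 0.1943k
q3 · q2 · q1 = 0.7264 + 0.5657i + 0.1506j - 0.3601k
0.7264 + 0.5657i + 0.1506j - 0.3601k


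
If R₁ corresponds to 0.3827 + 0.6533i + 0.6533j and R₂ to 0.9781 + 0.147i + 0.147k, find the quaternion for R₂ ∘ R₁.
0.2783 + 0.5992i + 0.735j + 0.1523k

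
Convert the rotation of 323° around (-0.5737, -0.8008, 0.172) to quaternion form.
-0.9483 - 0.182i - 0.2541j + 0.0546k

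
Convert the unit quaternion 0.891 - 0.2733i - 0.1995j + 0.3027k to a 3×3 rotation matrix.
[[0.7371, -0.4304, -0.521], [0.6485, 0.6674, 0.3662], [0.1901, -0.6078, 0.771]]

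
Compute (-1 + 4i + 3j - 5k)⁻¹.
-0.0196 - 0.0784i - 0.0588j + 0.098k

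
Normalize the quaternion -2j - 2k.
-0.7071j - 0.7071k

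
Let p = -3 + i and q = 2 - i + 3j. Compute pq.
-5 + 5i - 9j + 3k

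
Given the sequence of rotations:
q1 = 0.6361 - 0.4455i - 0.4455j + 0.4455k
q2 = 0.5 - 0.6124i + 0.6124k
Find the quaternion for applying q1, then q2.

q2 · q1 = -0.2276 - 0.3395i - 0.2228j + 0.8851k
-0.2276 - 0.3395i - 0.2228j + 0.8851k


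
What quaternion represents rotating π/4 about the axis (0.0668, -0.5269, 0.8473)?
0.9239 + 0.0256i - 0.2016j + 0.3242k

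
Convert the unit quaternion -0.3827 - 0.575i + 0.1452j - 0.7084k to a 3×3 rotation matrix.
[[-0.0458, -0.7092, 0.7035], [0.3752, -0.6649, -0.6458], [0.9258, 0.2344, 0.2966]]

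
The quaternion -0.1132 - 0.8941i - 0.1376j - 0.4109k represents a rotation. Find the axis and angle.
axis = (-0.8999, -0.1385, -0.4136), θ = 193°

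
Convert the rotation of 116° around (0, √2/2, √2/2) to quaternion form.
0.5299 + 0.5997j + 0.5997k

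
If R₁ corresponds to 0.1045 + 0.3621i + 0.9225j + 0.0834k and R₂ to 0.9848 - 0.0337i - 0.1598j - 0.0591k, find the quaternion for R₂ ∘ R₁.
0.2675 + 0.3943i + 0.8732j + 0.1027k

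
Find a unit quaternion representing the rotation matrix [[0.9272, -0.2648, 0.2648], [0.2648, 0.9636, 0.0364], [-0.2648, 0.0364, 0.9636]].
0.9816 + 0.1349j + 0.1349k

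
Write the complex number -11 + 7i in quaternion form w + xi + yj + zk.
-11 + 7i + 0j + 0k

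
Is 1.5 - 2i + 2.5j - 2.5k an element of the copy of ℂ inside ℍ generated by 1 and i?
No. The quaternion 1.5 - 2i + 2.5j - 2.5k has j-coefficient y = 2.5 and k-coefficient z = -2.5, not both zero, so it does not lie in the complex subalgebra spanned by 1 and i.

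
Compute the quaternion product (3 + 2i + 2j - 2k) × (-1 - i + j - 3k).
-9 - 9i + 9j - 3k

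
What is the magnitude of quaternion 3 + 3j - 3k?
√27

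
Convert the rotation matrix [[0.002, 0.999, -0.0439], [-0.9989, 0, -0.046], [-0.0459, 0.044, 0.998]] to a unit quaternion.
0.7071 + 0.0318i + 0.0007j - 0.7064k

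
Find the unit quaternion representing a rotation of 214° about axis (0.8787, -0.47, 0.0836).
-0.2924 + 0.8403i - 0.4495j + 0.0799k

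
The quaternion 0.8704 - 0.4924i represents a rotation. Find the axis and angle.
axis = (-1, 0, 0), θ = 59°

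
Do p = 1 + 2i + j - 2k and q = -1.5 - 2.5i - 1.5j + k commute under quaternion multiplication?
No: pq = 7 - 7.5i + 3.5k ≠ 7 - 3.5i - 6j + 4.5k = qp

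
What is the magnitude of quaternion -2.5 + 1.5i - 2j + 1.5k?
3.841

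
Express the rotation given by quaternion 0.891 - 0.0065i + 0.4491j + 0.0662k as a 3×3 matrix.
[[0.5879, -0.1238, 0.7994], [0.1121, 0.9912, 0.071], [-0.8012, 0.0479, 0.5965]]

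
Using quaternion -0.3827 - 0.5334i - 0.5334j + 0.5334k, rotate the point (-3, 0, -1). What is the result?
(0.575, 0.495, 3.07)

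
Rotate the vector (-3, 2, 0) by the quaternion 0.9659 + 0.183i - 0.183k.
(-2.092, 2.793, 0.908)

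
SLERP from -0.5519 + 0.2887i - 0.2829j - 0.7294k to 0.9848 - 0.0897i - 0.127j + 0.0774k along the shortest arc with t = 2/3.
-0.9258 + 0.1753i - 0.0157j - 0.3346k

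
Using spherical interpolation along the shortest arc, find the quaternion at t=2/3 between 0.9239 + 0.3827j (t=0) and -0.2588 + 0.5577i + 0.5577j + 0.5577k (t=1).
0.6772 - 0.4783i - 0.2897j - 0.4783k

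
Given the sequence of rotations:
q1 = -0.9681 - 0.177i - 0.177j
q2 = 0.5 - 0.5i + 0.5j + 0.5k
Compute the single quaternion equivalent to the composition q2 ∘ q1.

q2 · q1 = -0.484 + 0.484i - 0.6611j - 0.307k
-0.484 + 0.484i - 0.6611j - 0.307k


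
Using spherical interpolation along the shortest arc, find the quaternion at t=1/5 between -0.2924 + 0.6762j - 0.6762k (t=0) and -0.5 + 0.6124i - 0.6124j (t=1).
-0.1283 - 0.1634i + 0.7685j - 0.6052k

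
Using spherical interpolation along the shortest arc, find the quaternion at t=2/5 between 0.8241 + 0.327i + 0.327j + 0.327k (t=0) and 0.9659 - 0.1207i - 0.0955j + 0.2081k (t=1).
0.9287 + 0.1542i + 0.165j + 0.294k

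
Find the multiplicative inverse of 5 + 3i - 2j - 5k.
0.0794 - 0.0476i + 0.0317j + 0.0794k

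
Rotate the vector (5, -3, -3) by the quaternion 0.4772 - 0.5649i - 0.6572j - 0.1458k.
(-0.789, -0.133, 6.508)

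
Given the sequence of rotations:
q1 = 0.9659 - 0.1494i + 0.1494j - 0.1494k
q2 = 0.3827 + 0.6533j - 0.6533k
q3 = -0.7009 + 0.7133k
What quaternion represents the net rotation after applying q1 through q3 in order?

q2 · q1 = 0.1744 - 0.0572i + 0.7858j - 0.5906k
q3 · q2 · q1 = 0.299 - 0.5204i - 0.5916j + 0.5384k
0.299 - 0.5204i - 0.5916j + 0.5384k


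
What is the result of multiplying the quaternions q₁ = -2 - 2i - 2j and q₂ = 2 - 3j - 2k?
-10 - 2j + 10k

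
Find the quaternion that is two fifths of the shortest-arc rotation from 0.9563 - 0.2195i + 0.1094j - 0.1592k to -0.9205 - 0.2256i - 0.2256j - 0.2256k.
0.9856 - 0.042i + 0.1635j - 0.0043k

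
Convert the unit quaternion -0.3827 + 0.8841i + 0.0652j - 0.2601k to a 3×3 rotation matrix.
[[0.8562, -0.0838, -0.5098], [0.3144, -0.6986, 0.6428], [-0.41, -0.7106, -0.5718]]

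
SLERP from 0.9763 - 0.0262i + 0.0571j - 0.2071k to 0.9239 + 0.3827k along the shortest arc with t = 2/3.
0.9813 - 0.0092i + 0.0201j + 0.1911k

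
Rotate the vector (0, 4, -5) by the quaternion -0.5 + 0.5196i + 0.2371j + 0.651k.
(1.392, -5.692, -2.582)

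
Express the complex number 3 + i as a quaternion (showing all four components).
3 + i + 0j + 0k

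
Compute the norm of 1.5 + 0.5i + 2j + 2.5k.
3.571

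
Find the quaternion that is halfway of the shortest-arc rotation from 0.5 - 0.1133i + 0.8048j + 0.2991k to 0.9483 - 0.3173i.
0.8334 - 0.2478i + 0.4631j + 0.1721k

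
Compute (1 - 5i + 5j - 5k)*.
1 + 5i - 5j + 5k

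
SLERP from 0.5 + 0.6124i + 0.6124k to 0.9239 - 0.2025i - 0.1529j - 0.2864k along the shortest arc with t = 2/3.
0.9844 + 0.1151i - 0.125j + 0.0465k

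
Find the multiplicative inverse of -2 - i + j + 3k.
-0.1333 + 0.0667i - 0.0667j - 0.2k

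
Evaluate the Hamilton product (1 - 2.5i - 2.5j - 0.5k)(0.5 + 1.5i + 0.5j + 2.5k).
6.75 - 5.75i + 4.75j + 4.75k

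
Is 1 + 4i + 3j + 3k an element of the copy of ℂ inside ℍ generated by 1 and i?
No. The quaternion 1 + 4i + 3j + 3k has j-coefficient y = 3 and k-coefficient z = 3, not both zero, so it does not lie in the complex subalgebra spanned by 1 and i.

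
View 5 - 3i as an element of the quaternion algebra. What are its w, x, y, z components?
5 - 3i + 0j + 0k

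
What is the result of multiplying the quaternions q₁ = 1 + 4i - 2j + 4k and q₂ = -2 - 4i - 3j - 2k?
16 + 4i - 7j - 30k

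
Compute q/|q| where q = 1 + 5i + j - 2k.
0.1796 + 0.898i + 0.1796j - 0.3592k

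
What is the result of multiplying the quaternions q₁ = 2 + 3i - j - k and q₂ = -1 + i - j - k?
-7 - i + j - 3k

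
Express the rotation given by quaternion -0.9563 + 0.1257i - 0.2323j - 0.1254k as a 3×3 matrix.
[[0.8606, -0.2982, 0.4128], [0.1814, 0.9369, 0.2987], [-0.4758, -0.1822, 0.8605]]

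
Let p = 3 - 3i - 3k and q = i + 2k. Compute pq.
9 + 3i + 3j + 6k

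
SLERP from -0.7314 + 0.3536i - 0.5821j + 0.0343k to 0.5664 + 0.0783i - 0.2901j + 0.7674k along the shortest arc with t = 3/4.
-0.7475 + 0.0531i + 0.0536j - 0.6599k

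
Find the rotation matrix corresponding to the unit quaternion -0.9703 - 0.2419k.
[[0.883, -0.4694, 0], [0.4694, 0.883, 0], [0, 0, 1]]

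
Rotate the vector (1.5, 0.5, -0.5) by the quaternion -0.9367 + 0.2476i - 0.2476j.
(1.023, 0.023, -1.305)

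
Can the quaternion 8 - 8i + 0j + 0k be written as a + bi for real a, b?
Yes. The quaternion 8 - 8i has j- and k-coefficients y = z = 0, so it lies in the complex subalgebra spanned by 1 and i.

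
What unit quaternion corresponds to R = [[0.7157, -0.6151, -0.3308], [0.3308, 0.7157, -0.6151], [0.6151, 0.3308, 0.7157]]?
0.887 + 0.2666i - 0.2666j + 0.2666k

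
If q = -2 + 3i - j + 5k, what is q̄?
-2 - 3i + j - 5k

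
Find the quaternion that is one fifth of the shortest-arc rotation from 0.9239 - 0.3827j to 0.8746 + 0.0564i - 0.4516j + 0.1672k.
0.9168 + 0.0113i - 0.3977j + 0.0336k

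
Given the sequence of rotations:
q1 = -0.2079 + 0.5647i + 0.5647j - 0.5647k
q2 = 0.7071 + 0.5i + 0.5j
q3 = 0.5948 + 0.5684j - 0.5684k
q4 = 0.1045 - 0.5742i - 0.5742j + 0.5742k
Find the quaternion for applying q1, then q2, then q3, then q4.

q2 · q1 = -0.7117 + 0.013i + 0.5777j - 0.3993k
q3 · q2 · q1 = -0.9786 + 0.1091i - 0.0683j + 0.1596k
q4 · q3 · q2 · q1 = -0.1705 + 0.5209i + 0.7091j - 0.4434k
-0.1705 + 0.5209i + 0.7091j - 0.4434k


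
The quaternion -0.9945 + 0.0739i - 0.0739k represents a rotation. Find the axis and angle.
axis = (√2/2, 0, -√2/2), θ = 348°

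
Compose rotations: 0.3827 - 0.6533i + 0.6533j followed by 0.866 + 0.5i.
0.6581 - 0.3744i + 0.5658j + 0.3266k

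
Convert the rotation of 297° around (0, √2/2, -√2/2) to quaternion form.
-0.8526 + 0.3695j - 0.3695k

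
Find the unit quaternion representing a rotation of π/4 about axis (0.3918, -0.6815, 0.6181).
0.9239 + 0.1499i - 0.2608j + 0.2365k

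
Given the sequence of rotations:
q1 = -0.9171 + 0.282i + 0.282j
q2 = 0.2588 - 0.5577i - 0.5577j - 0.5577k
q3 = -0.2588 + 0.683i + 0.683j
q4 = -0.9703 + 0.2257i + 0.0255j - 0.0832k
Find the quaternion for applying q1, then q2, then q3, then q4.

q2 · q1 = 0.0772 + 0.7417i + 0.4272j + 0.5115k
q3 · q2 · q1 = -0.8183 + 0.2101i - 0.4072j - 0.3472k
q4 · q3 · q2 · q1 = 0.7281 - 0.4313i + 0.4351j + 0.3077k
0.7281 - 0.4313i + 0.4351j + 0.3077k


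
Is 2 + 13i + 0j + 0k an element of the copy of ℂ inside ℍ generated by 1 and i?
Yes. The quaternion 2 + 13i has j- and k-coefficients y = z = 0, so it lies in the complex subalgebra spanned by 1 and i.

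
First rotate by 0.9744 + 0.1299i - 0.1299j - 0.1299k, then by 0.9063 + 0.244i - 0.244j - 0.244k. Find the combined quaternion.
0.788 + 0.3555i - 0.3555j - 0.3555k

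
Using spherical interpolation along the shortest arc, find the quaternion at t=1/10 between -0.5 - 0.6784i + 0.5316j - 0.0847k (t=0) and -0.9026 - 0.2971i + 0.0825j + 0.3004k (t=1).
-0.562 - 0.6582i + 0.4989j - 0.0442k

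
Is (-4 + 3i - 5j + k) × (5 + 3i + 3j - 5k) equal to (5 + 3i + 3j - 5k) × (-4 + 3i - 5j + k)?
No: pq = -9 + 25i - 19j + 49k ≠ -9 - 19i - 55j + k = qp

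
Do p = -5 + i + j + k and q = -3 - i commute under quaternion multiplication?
No: pq = 16 + 2i - 4j - 2k ≠ 16 + 2i - 2j - 4k = qp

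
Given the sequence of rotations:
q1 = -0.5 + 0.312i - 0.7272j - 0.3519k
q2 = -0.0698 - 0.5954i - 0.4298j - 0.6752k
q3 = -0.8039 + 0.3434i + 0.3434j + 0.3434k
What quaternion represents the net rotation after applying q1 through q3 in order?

q2 · q1 = -0.3295 - 0.0638i - 0.1545j + 0.9292k
q3 · q2 · q1 = 0.0208 + 0.3103i - 0.3299j - 0.8913k
0.0208 + 0.3103i - 0.3299j - 0.8913k


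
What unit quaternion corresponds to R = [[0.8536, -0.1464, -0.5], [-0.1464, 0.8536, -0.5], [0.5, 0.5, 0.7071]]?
0.9239 + 0.2706i - 0.2706j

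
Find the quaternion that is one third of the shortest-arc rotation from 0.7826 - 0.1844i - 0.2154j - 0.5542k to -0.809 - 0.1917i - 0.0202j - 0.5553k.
0.9653 - 0.0622i - 0.1607j - 0.196k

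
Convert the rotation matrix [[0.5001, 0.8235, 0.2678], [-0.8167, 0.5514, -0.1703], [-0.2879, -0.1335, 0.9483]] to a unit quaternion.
0.866 + 0.0106i + 0.1604j - 0.4735k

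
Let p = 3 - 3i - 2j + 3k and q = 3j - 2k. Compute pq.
12 - 5i + 3j - 15k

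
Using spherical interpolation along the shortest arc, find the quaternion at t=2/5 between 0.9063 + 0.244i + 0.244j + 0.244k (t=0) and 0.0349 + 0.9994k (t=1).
0.6776 + 0.1776i + 0.1776j + 0.6912k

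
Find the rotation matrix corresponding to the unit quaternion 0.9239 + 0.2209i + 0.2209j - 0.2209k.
[[0.8048, 0.5058, 0.3106], [-0.3106, 0.8048, -0.5058], [-0.5058, 0.3106, 0.8048]]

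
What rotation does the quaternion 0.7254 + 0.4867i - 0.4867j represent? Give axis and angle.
axis = (√2/2, -√2/2, 0), θ = 87°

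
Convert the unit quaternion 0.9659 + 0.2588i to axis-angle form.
axis = (1, 0, 0), θ = π/6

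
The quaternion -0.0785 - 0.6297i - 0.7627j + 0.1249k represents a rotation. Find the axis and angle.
axis = (-0.6317, -0.7651, 0.1253), θ = 189°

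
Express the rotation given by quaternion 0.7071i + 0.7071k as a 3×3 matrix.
[[0, 0, 1], [0, -1, 0], [1, 0, 0]]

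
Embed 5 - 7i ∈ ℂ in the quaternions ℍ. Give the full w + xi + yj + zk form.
5 - 7i + 0j + 0k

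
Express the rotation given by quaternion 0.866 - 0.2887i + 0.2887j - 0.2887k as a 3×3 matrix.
[[0.6666, 0.3333, 0.6667], [-0.6667, 0.6666, 0.3333], [-0.3333, -0.6667, 0.6666]]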